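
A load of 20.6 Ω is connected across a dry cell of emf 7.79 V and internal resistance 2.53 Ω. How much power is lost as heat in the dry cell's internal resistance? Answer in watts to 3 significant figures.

0.287 W

Internal loss is I²r, with I set by the total series resistance r+R.
I = ε / (r + R) = 7.79 / (2.53 + 20.6) = 0.3368 A
P_int = I² r = (0.3368)² × 2.53 = 0.2870 W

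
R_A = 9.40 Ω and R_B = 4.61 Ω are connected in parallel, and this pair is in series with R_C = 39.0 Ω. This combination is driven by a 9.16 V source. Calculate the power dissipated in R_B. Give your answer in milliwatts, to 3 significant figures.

98.3 mW

Combine R_A and R_B into their parallel equivalent first, reducing the network to two series resistors.
R_p = (9.40×4.61)/(9.40+4.61) = 3.093 Ω
R_total = R_p + 39.0 = 3.093 + 39.0 = 42.09 Ω
I = V / R_total = 9.16 / 42.09 = 0.2176 A
Voltage across the parallel pair: V_p = I × R_p = 0.2176 × 3.093 = 0.6731 V
Use P = V²/R for R_B with V = V_p.
P_R_B = (0.6731)² / 4.61 = 0.09828 W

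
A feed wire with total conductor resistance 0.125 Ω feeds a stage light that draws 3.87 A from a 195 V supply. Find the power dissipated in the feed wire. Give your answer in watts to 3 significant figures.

1.87 W

Only the current and the line resistance are needed for the I²R loss.
The feed wire carries the full 3.87 A.
P_line = I² R_line = (3.870)² × 0.125 = 1.872 W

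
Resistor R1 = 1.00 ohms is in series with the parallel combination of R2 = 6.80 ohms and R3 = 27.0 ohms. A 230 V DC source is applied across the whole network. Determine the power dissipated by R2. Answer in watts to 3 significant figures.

5550 W

Collapse R2‖R3 to a single equivalent, reducing the network to two series elements.
R_p = (6.80×27.0)/(6.80+27.0) = 5.432 Ω
R_total = 1.00 + 5.432 = 6.432 Ω
I = V / R_total = 230 / 6.432 = 35.76 A
Voltage across the parallel pair: V_p = I × R_p = 35.76 × 5.432 = 194.2 V
R2 is across V_p, so use P = V²/R for that branch.
P_R2 = (194.2)² / 6.80 = 5548 W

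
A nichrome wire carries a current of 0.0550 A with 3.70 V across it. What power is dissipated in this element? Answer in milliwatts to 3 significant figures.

V and I are known directly — P = V I, no intermediate step needed.
P = 3.70 V × 0.05500 A = 0.2035 W

204 mW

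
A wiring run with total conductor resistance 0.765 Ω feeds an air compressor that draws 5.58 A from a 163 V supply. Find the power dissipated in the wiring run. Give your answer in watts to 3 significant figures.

The wiring run is a series resistance carrying the load current; its dissipation is I²R_line.
The wiring run carries the full 5.58 A.
P_line = I² R_line = (5.580)² × 0.765 = 23.82 W

23.8 W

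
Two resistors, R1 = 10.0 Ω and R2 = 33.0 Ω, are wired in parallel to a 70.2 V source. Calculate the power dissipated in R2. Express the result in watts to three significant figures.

Every branch has 70.2 V across it, so for R2 the power is simply V²/R.
P_R2 = V² / R2 = (70.2)² / 33.0 Ω = 149.3 W

149 W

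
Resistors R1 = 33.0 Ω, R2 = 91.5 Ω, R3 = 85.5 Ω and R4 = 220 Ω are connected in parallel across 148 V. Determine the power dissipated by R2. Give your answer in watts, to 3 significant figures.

239 W

Parallel branches share the same voltage; P = V²/R gives the branch power in one step.
P_R2 = V² / R2 = (148)² / 91.5 Ω = 239.4 W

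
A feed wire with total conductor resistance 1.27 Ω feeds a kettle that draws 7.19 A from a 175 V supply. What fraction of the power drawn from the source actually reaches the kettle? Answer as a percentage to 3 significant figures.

The feed wire carries the full 7.19 A.
P_line = I² R_line = (7.190)² × 1.27 = 65.65 W
P_source = V I = 175 × 7.190 = 1258 W; P_load = 1193 W
η = P_load / P_source = 1193 / 1258 = 0.9478

94.8 %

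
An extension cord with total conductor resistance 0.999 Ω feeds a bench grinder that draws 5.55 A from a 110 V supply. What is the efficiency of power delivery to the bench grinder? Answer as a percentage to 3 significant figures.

The extension cord carries the full 5.55 A.
P_line = I² R_line = (5.550)² × 0.999 = 30.77 W
P_source = V I = 110 × 5.550 = 610.5 W; P_load = 579.7 W
η = P_load / P_source = 579.7 / 610.5 = 0.9496

95.0 %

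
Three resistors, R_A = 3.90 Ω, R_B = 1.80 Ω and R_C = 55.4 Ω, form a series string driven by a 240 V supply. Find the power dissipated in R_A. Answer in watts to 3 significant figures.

The current is common to all series resistors; compute it, then apply P = I²R for the target.
R_total = 3.90 + 1.80 + 55.4 = 61.10 Ω
I = V / R_total = 240 / 61.10 = 3.928 A
P_R_A = I² × R_A = (3.928)² × 3.90 = 60.17 W

60.2 W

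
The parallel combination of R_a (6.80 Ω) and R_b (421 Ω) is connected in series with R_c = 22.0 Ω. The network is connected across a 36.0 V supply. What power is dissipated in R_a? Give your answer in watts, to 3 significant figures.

First find R_p for the parallel pair, then treat R_p + R_c as a series loop.
R_p = (6.80×421)/(6.80+421) = 6.692 Ω
R_total = R_p + 22.0 = 6.692 + 22.0 = 28.69 Ω
I = V / R_total = 36.0 / 28.69 = 1.255 A
Voltage across the parallel pair: V_p = I × R_p = 1.255 × 6.692 = 8.396 V
R_a sits across V_p; its power is V_p²/R.
P_R_a = (8.396)² / 6.80 = 10.37 W

10.4 W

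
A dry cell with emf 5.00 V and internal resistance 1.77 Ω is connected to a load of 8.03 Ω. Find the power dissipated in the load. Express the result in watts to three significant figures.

Load and internal resistance form a series loop — compute the loop current, then the load power via I²R.
I = ε / (r + R) = 5.00 / (1.77 + 8.03) = 0.5102 A
P_load = I² R = (0.5102)² × 8.03 = 2.090 W

2.09 W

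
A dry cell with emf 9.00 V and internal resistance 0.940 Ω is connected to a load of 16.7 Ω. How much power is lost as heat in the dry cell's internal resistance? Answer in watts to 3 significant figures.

r is in series with the load, so it carries the full circuit current — the loss in it is I²r.
I = ε / (r + R) = 9.00 / (0.940 + 16.7) = 0.5102 A
P_int = I² r = (0.5102)² × 0.940 = 0.2447 W

0.245 W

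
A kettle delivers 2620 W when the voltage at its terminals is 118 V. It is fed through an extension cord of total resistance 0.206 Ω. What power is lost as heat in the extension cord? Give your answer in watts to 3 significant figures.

The extension cord and load are in series, so the same current flows in both; the loss is I²R_line.
I = P / V = 2620 / 118 = 22.20 A through the extension cord.
P_line = I² R_line = (22.20)² × 0.206 = 101.6 W

102 W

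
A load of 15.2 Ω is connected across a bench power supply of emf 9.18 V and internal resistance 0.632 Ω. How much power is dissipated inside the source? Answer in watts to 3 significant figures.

The source's internal resistance is just another series element carrying I; its dissipation is I²r.
I = ε / (r + R) = 9.18 / (0.632 + 15.2) = 0.5798 A
P_int = I² r = (0.5798)² × 0.632 = 0.2125 W

0.212 W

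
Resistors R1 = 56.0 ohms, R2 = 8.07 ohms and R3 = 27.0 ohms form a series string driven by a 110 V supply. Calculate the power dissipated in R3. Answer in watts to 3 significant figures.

In a series string the same current flows through every resistor — find that current, then P = I²R for the one we want.
R_total = 56.0 + 8.07 + 27.0 = 91.07 Ω
I = V / R_total = 110 / 91.07 = 1.208 A
P_R3 = I² × R3 = (1.208)² × 27.0 = 39.39 W

39.4 W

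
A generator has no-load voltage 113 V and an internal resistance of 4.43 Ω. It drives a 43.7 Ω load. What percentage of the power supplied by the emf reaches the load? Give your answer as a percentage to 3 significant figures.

Efficiency is P_load / P_total. With a series r and R sharing the same I, P = I²R for each, so η = R/(R+r).
η = R / (R + r) = 43.7 / (43.7 + 4.43) = 0.9080

90.8 %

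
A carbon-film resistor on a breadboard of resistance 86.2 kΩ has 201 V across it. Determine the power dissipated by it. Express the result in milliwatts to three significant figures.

We know the drop across the element and its resistance — P = V²/R, one step.
P = (201 V)² / 86200 Ω = 0.4687 W

469 mW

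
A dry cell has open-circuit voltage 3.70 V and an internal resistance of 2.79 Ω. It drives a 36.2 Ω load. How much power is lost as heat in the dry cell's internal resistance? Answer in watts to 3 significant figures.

The source's internal resistance is just another series element carrying I; its dissipation is I²r.
I = ε / (r + R) = 3.70 / (2.79 + 36.2) = 0.09490 A
P_int = I² r = (0.09490)² × 2.79 = 0.02512 W

0.0251 W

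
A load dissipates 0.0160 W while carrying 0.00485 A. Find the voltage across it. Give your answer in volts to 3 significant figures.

3.30 V

The two known quantities fix the third via V = P / I.
V = 0.0160 / 0.004850 = 3.299 V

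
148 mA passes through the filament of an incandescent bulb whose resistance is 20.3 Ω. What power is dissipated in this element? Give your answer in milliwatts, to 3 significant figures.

With I and R stated, P = I²R applies in one step.
P = (0.1480 A)² × 20.3 Ω = 0.4447 W

445 mW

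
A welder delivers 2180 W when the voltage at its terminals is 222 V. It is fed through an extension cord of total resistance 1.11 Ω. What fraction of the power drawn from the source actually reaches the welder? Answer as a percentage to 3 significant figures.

I = P / V = 2180 / 222 = 9.820 A through the extension cord.
P_line = I² R_line = (9.820)² × 1.11 = 107.0 W
P_source = P_load + P_line = 2180 + 107.0 = 2287 W
η = P_load / P_source = 2180 / 2287 = 0.9532

95.3 %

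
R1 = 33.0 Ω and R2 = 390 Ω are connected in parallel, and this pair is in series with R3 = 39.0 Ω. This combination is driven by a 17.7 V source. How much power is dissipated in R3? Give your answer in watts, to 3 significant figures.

First find R_p for the parallel pair, then treat R_p + R3 as a series loop.
R_p = (33.0×390)/(33.0+390) = 30.43 Ω
R_total = R_p + 39.0 = 30.43 + 39.0 = 69.43 Ω
I = V / R_total = 17.7 / 69.43 = 0.2549 A
R3 carries the full series current, so P = I²R.
P_R3 = (0.2549)² × 39.0 = 2.535 W

2.53 W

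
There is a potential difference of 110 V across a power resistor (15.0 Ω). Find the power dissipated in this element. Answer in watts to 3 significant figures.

807 W

V and R are stated; P = V²/R avoids computing the current.
P = (110 V)² / 15.0 Ω = 806.7 W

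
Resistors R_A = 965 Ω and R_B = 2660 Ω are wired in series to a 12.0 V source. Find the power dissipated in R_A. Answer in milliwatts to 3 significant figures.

Series elements share the same current, so find I first, then use P = I²R.
R_total = 965 + 2660 = 3625 Ω
I = V / R_total = 12.0 / 3625 = 0.003310 A
P_R_A = I² × R_A = (0.003310)² × 965 = 0.01057 W

10.6 mW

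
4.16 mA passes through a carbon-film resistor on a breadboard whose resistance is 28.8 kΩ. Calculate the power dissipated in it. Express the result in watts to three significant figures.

Knowing I and R, the power is just I²R — no need to find V first.
P = (0.004160 A)² × 28800 Ω = 0.4984 W

0.498 W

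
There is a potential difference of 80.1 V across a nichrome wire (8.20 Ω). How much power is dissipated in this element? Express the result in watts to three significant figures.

With V across and R both known, P = V²/R gives the dissipation directly.
P = (80.1 V)² / 8.20 Ω = 782.4 W

782 W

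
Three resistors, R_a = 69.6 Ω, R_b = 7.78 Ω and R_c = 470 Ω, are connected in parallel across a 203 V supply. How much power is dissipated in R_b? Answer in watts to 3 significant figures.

Every branch has 203 V across it, so for R_b the power is simply V²/R.
P_R_b = V² / R_b = (203)² / 7.78 Ω = 5297 W

5300 W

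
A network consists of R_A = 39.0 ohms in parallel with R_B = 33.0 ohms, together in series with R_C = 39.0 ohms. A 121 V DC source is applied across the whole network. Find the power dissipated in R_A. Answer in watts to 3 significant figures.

Reduce the parallel combination to a single R_p; the circuit then becomes R_p in series with the remaining resistor.
R_p = (39.0×33.0)/(39.0+33.0) = 17.88 Ω
R_total = R_p + 39.0 = 17.88 + 39.0 = 56.88 Ω
I = V / R_total = 121 / 56.88 = 2.127 A
Voltage across the parallel pair: V_p = I × R_p = 2.127 × 17.88 = 38.03 V
Use P = V²/R for R_A with V = V_p.
P_R_A = (38.03)² / 39.0 = 37.08 W

37.1 W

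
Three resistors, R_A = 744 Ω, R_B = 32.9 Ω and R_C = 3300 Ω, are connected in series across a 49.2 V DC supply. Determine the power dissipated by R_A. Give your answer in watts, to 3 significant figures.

0.108 W

Since the resistors are in series they all carry the loop current I = V/R_total; the power in any one is I²R.
R_total = 744 + 32.9 + 3300 = 4077 Ω
I = V / R_total = 49.2 / 4077 = 0.01207 A
P_R_A = I² × R_A = (0.01207)² × 744 = 0.1084 W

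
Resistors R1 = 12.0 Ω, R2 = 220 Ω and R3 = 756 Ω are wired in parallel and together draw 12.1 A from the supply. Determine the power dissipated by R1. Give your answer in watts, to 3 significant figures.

1530 W

The branches share the same voltage, but only the total current is given — find V from the equivalent resistance first.
1/R_eq = 1/12.0 + 1/220 + 1/756 ⇒ R_eq = 11.21 Ω
V = I_total × R_eq = 12.10 × 11.21 = 135.6 V
P_R1 = V² / R1 = (135.6)² / 12.0 = 1533 W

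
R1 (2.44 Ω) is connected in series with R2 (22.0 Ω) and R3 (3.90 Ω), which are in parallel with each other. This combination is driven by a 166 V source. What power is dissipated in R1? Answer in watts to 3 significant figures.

Collapse R2‖R3 to a single equivalent, reducing the network to two series elements.
R_p = (22.0×3.90)/(22.0+3.90) = 3.313 Ω
R_total = 2.44 + 3.313 = 5.753 Ω
I = V / R_total = 166 / 5.753 = 28.86 A
R1 carries the full series current, so P = I²R.
P_R1 = (28.86)² × 2.44 = 2032 W

2030 W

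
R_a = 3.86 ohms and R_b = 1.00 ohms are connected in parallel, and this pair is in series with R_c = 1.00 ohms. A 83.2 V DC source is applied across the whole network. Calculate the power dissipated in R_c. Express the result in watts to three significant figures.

2150 W

First find R_p for the parallel pair, then treat R_p + R_c as a series loop.
R_p = (3.86×1.00)/(3.86+1.00) = 0.7942 Ω
R_total = R_p + 1.00 = 0.7942 + 1.00 = 1.794 Ω
I = V / R_total = 83.2 / 1.794 = 46.37 A
R_c carries the full series current, so P = I²R.
P_R_c = (46.37)² × 1.00 = 2150 W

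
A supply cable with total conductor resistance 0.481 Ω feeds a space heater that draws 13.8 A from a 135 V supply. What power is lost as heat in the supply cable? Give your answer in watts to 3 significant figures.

91.6 W

Only the current and the line resistance are needed for the I²R loss.
The supply cable carries the full 13.8 A.
P_line = I² R_line = (13.80)² × 0.481 = 91.60 W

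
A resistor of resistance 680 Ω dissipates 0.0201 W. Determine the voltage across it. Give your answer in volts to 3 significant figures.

3.70 V

The two known quantities fix the third via V = √(P R).
V = √(0.0201 × 680) = 3.697 V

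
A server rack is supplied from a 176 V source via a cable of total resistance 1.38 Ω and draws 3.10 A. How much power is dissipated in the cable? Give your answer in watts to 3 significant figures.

13.3 W

Only the current and the line resistance are needed for the I²R loss.
The cable carries the full 3.10 A.
P_line = I² R_line = (3.100)² × 1.38 = 13.26 W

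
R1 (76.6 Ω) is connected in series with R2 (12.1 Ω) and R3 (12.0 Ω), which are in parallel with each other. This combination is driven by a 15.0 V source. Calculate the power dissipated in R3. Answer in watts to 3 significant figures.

0.0997 W

Reduce the parallel pair to R_p first; the network is then a simple series string.
R_p = (12.1×12.0)/(12.1+12.0) = 6.025 Ω
R_total = 76.6 + 6.025 = 82.62 Ω
I = V / R_total = 15.0 / 82.62 = 0.1815 A
Voltage across the parallel pair: V_p = I × R_p = 0.1815 × 6.025 = 1.094 V
R3 is across V_p, so use P = V²/R for that branch.
P_R3 = (1.094)² / 12.0 = 0.09970 W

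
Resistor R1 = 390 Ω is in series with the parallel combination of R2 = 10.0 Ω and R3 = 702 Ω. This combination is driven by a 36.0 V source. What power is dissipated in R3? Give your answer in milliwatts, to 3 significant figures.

1.12 mW

First combine the parallel branches into one equivalent R_p, then R1 + R_p is a series pair.
R_p = (10.0×702)/(10.0+702) = 9.860 Ω
R_total = 390 + 9.860 = 399.9 Ω
I = V / R_total = 36.0 / 399.9 = 0.09003 A
Voltage across the parallel pair: V_p = I × R_p = 0.09003 × 9.860 = 0.8877 V
R3 is across V_p, so use P = V²/R for that branch.
P_R3 = (0.8877)² / 702 = 0.001122 W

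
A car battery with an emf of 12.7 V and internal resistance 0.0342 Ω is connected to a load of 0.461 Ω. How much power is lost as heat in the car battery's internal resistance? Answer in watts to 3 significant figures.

Internal loss is I²r, with I set by the total series resistance r+R.
I = ε / (r + R) = 12.7 / (0.0342 + 0.461) = 25.65 A
P_int = I² r = (25.65)² × 0.0342 = 22.49 W

22.5 W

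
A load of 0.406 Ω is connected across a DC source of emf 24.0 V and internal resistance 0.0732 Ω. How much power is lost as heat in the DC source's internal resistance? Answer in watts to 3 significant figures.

r is in series with the load, so it carries the full circuit current — the loss in it is I²r.
I = ε / (r + R) = 24.0 / (0.0732 + 0.406) = 50.08 A
P_int = I² r = (50.08)² × 0.0732 = 183.6 W

184 W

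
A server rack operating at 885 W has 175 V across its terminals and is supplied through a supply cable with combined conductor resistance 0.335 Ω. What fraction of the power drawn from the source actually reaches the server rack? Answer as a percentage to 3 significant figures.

I = P / V = 885 / 175 = 5.057 A through the supply cable.
P_line = I² R_line = (5.057)² × 0.335 = 8.568 W
P_source = P_load + P_line = 885.0 + 8.568 = 893.6 W
η = P_load / P_source = 885.0 / 893.6 = 0.9904

99.0 %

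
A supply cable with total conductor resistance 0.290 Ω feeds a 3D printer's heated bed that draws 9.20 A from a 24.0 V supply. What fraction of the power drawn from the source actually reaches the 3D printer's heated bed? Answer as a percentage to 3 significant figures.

The supply cable carries the full 9.20 A.
P_line = I² R_line = (9.200)² × 0.290 = 24.55 W
P_source = V I = 24.0 × 9.200 = 220.8 W; P_load = 196.3 W
η = P_load / P_source = 196.3 / 220.8 = 0.8888

88.9 %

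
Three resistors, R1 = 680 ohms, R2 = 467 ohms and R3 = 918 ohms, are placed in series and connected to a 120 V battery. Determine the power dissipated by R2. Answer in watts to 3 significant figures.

1.58 W

Every series element carries the same I. Get I from the total resistance, then P = I² × R2.
R_total = 680 + 467 + 918 = 2065 Ω
I = V / R_total = 120 / 2065 = 0.05811 A
P_R2 = I² × R2 = (0.05811)² × 467 = 1.577 W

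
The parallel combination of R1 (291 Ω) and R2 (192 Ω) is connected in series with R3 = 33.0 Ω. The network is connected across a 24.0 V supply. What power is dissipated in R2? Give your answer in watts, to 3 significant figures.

1.82 W

First find R_p for the parallel pair, then treat R_p + R3 as a series loop.
R_p = (291×192)/(291+192) = 115.7 Ω
R_total = R_p + 33.0 = 115.7 + 33.0 = 148.7 Ω
I = V / R_total = 24.0 / 148.7 = 0.1614 A
Voltage across the parallel pair: V_p = I × R_p = 0.1614 × 115.7 = 18.67 V
R2 has V_p across it, so P = V_p²/R2.
P_R2 = (18.67)² / 192 = 1.816 W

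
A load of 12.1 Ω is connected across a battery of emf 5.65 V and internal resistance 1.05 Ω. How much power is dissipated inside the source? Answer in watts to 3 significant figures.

0.194 W

Internal loss is I²r, with I set by the total series resistance r+R.
I = ε / (r + R) = 5.65 / (1.05 + 12.1) = 0.4297 A
P_int = I² r = (0.4297)² × 1.05 = 0.1938 W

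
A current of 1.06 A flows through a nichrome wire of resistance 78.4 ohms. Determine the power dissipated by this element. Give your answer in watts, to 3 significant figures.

Knowing I and R, the power is just I²R — no need to find V first.
P = (1.060 A)² × 78.4 Ω = 88.09 W

88.1 W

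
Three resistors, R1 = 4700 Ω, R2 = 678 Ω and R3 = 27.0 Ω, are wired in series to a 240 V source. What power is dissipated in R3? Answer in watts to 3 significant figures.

In a series string the same current flows through every resistor — find that current, then P = I²R for the one we want.
R_total = 4700 + 678 + 27.0 = 5405 Ω
I = V / R_total = 240 / 5405 = 0.04440 A
P_R3 = I² × R3 = (0.04440)² × 27.0 = 0.05323 W

0.0532 W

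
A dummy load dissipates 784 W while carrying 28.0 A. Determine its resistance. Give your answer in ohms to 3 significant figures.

1.00 Ω

Rearranging the power relation for the two known quantities gives R = P / I².
R = 784 / (28.00)² = 1.000 Ω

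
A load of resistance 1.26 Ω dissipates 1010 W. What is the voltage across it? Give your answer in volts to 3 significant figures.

35.7 V

Rearranging the power relation for the two known quantities gives V = √(P R).
V = √(1010 × 1.26) = 35.67 V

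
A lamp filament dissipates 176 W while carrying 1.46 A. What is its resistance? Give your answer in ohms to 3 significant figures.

From P = V I = I²R = V²/R, with the two given quantities we get R = P / I².
R = 176 / (1.460)² = 82.57 Ω

82.6 Ω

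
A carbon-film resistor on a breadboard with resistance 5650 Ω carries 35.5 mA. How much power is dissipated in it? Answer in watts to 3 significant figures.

Current and resistance are given, so P = I²R is the direct form.
P = (0.03550 A)² × 5650 Ω = 7.120 W

7.12 W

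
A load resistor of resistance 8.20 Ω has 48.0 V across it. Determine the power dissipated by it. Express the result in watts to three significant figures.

V and R are stated; P = V²/R avoids computing the current.
P = (48.0 V)² / 8.20 Ω = 281.0 W

281 W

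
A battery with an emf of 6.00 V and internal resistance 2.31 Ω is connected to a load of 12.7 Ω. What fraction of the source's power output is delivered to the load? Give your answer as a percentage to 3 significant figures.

84.6 %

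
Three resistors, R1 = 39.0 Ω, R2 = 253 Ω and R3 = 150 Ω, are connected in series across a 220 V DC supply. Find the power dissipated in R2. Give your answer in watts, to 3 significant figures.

62.7 W

The current is common to all series resistors; compute it, then apply P = I²R for the target.
R_total = 39.0 + 253 + 150 = 442.0 Ω
I = V / R_total = 220 / 442.0 = 0.4977 A
P_R2 = I² × R2 = (0.4977)² × 253 = 62.68 W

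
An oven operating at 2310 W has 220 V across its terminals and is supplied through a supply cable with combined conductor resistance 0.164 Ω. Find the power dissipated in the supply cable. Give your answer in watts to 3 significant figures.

Only the current and the line resistance are needed for the I²R loss.
I = P / V = 2310 / 220 = 10.50 A through the supply cable.
P_line = I² R_line = (10.50)² × 0.164 = 18.08 W

18.1 W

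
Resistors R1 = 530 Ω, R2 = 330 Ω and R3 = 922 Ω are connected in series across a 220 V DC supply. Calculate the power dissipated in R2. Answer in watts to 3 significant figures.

The current is common to all series resistors; compute it, then apply P = I²R for the target.
R_total = 530 + 330 + 922 = 1782 Ω
I = V / R_total = 220 / 1782 = 0.1235 A
P_R2 = I² × R2 = (0.1235)² × 330 = 5.030 W

5.03 W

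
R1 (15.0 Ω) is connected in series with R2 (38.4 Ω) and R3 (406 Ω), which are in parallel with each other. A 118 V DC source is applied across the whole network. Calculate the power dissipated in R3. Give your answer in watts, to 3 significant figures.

Reduce the parallel pair to R_p first; the network is then a simple series string.
R_p = (38.4×406)/(38.4+406) = 35.08 Ω
R_total = 15.0 + 35.08 = 50.08 Ω
I = V / R_total = 118 / 50.08 = 2.356 A
Voltage across the parallel pair: V_p = I × R_p = 2.356 × 35.08 = 82.66 V
With V_p across R3, its power is V_p²/R3.
P_R3 = (82.66)² / 406 = 16.83 W

16.8 W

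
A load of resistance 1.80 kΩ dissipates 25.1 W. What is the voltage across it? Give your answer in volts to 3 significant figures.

213 V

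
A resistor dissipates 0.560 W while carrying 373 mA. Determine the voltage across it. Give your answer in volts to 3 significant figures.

1.50 V

The two known quantities fix the third via V = P / I.
V = 0.560 / 0.3730 = 1.501 V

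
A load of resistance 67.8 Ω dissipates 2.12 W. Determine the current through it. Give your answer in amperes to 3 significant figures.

Rearranging the power relation for the two known quantities gives I = √(P / R).
I = √(2.12 / 67.8) = 0.1768 A

0.177 A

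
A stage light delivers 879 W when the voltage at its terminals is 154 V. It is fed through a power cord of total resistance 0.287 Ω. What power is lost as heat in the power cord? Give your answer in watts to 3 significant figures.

Only the current and the line resistance are needed for the I²R loss.
I = P / V = 879 / 154 = 5.708 A through the power cord.
P_line = I² R_line = (5.708)² × 0.287 = 9.350 W

9.35 W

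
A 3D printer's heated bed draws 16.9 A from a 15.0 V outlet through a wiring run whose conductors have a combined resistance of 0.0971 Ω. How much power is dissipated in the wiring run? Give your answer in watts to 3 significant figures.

27.7 W

The wiring run is a series resistance carrying the load current; its dissipation is I²R_line.
The wiring run carries the full 16.9 A.
P_line = I² R_line = (16.90)² × 0.0971 = 27.73 W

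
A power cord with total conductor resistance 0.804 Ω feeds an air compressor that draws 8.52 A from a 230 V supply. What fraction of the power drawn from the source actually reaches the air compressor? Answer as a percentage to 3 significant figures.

97.0 %

The power cord carries the full 8.52 A.
P_line = I² R_line = (8.520)² × 0.804 = 58.36 W
P_source = V I = 230 × 8.520 = 1960 W; P_load = 1901 W
η = P_load / P_source = 1901 / 1960 = 0.9702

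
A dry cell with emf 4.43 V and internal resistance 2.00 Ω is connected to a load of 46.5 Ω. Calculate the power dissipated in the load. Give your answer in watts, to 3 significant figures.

0.388 W

With r and R in series, I = ε/(r+R); the load dissipates I²R.
I = ε / (r + R) = 4.43 / (2.00 + 46.5) = 0.09134 A
P_load = I² R = (0.09134)² × 46.5 = 0.3880 W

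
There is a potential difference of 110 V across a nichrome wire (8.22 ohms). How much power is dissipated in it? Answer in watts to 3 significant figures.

1470 W

We know the drop across the element and its resistance — P = V²/R, one step.
P = (110 V)² / 8.22 Ω = 1472 W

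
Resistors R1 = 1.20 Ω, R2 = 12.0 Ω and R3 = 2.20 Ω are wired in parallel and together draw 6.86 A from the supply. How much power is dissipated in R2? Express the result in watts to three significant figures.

2.09 W

Only the total current is stated, so first find the parallel equivalent to get the voltage across the combination.
1/R_eq = 1/1.20 + 1/12.0 + 1/2.20 ⇒ R_eq = 0.7293 Ω
V = I_total × R_eq = 6.860 × 0.7293 = 5.003 V
P_R2 = V² / R2 = (5.003)² / 12.0 = 2.086 W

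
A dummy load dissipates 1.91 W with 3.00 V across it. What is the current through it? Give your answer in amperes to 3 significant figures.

0.637 A

The two known quantities fix the third via I = P / V.
I = 1.91 / 3.00 = 0.6367 A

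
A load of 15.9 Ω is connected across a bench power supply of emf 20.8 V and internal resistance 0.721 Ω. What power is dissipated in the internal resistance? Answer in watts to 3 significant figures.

The source's internal resistance is just another series element carrying I; its dissipation is I²r.
I = ε / (r + R) = 20.8 / (0.721 + 15.9) = 1.251 A
P_int = I² r = (1.251)² × 0.721 = 1.129 W

1.13 W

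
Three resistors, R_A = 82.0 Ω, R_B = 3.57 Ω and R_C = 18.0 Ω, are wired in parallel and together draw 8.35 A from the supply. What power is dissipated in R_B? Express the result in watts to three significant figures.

Only the total current is stated, so first find the parallel equivalent to get the voltage across the combination.
1/R_eq = 1/82.0 + 1/3.57 + 1/18.0 ⇒ R_eq = 2.875 Ω
V = I_total × R_eq = 8.350 × 2.875 = 24.00 V
P_R_B = V² / R_B = (24.00)² / 3.57 = 161.4 W

161 W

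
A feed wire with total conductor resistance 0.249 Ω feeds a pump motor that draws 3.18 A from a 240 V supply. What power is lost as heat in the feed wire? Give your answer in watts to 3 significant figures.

Only the current and the line resistance are needed for the I²R loss.
The feed wire carries the full 3.18 A.
P_line = I² R_line = (3.180)² × 0.249 = 2.518 W

2.52 W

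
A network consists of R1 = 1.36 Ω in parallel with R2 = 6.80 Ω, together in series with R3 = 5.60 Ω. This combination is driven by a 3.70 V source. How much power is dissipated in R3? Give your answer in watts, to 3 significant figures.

1.69 W

Collapse the R1‖R2 pair into one equivalent R_p; then R_p and R3 form a series string.
R_p = (1.36×6.80)/(1.36+6.80) = 1.133 Ω
R_total = R_p + 5.60 = 1.133 + 5.60 = 6.733 Ω
I = V / R_total = 3.70 / 6.733 = 0.5495 A
All the supply current flows through R3; use P = I²R3.
P_R3 = (0.5495)² × 5.60 = 1.691 W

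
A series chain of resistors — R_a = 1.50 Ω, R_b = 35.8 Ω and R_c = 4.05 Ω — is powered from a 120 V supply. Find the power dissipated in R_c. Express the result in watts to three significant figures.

34.1 W

In a series string the same current flows through every resistor — find that current, then P = I²R for the one we want.
R_total = 1.50 + 35.8 + 4.05 = 41.35 Ω
I = V / R_total = 120 / 41.35 = 2.902 A
P_R_c = I² × R_c = (2.902)² × 4.05 = 34.11 W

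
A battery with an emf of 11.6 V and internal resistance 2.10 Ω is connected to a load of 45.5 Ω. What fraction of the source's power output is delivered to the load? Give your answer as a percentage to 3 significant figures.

Both r and R carry the same current, so the power split is just the resistance split: η = R/(R+r).
η = R / (R + r) = 45.5 / (45.5 + 2.10) = 0.9559

95.6 %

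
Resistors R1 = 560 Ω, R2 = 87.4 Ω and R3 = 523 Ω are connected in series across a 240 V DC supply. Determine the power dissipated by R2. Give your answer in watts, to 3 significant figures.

3.68 W

Since the resistors are in series they all carry the loop current I = V/R_total; the power in any one is I²R.
R_total = 560 + 87.4 + 523 = 1170 Ω
I = V / R_total = 240 / 1170 = 0.2051 A
P_R2 = I² × R2 = (0.2051)² × 87.4 = 3.675 W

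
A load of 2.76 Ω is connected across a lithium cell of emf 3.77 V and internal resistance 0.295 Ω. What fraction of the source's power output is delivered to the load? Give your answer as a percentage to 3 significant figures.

The source delivers εI, of which I²R reaches the load and I²r is lost; since I is common, η = R/(R+r).
η = R / (R + r) = 2.76 / (2.76 + 0.295) = 0.9034

90.3 %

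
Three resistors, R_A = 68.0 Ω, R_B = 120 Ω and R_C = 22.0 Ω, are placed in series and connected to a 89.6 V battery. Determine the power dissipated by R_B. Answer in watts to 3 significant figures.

Since the resistors are in series they all carry the loop current I = V/R_total; the power in any one is I²R.
R_total = 68.0 + 120 + 22.0 = 210.0 Ω
I = V / R_total = 89.6 / 210.0 = 0.4267 A
P_R_B = I² × R_B = (0.4267)² × 120 = 21.85 W

21.8 W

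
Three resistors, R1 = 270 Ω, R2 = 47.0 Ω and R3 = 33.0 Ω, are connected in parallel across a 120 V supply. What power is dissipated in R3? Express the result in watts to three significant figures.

Each parallel branch sees the full supply voltage, so P = V²/R applies directly to the target branch.
P_R3 = V² / R3 = (120)² / 33.0 Ω = 436.4 W

436 W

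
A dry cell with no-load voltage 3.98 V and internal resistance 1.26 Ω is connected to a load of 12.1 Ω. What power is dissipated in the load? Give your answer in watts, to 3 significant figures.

1.07 W

Load and internal resistance form a series loop — compute the loop current, then the load power via I²R.
I = ε / (r + R) = 3.98 / (1.26 + 12.1) = 0.2979 A
P_load = I² R = (0.2979)² × 12.1 = 1.074 W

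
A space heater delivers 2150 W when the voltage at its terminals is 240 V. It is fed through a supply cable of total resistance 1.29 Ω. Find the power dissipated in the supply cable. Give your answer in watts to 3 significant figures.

104 W

Only the current and the line resistance are needed for the I²R loss.
I = P / V = 2150 / 240 = 8.958 A through the supply cable.
P_line = I² R_line = (8.958)² × 1.29 = 103.5 W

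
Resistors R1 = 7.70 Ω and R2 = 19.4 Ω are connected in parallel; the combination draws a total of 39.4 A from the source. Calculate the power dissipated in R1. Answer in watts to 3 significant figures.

6130 W

The branches share the same voltage, but only the total current is given — find V from the equivalent resistance first.
1/R_eq = 1/7.70 + 1/19.4 ⇒ R_eq = 5.512 Ω
V = I_total × R_eq = 39.40 × 5.512 = 217.2 V
P_R1 = V² / R1 = (217.2)² / 7.70 = 6126 W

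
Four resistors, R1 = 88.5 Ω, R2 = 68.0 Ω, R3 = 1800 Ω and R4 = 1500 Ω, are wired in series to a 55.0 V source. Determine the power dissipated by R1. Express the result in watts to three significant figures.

Since the resistors are in series they all carry the loop current I = V/R_total; the power in any one is I²R.
R_total = 88.5 + 68.0 + 1800 + 1500 = 3456 Ω
I = V / R_total = 55.0 / 3456 = 0.01591 A
P_R1 = I² × R1 = (0.01591)² × 88.5 = 0.02241 W

0.0224 W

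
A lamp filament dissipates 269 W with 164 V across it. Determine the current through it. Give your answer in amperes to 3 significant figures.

1.64 A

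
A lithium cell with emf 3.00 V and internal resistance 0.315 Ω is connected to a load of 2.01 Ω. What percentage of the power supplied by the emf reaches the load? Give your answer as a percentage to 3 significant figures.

86.5 %

The source delivers εI, of which I²R reaches the load and I²r is lost; since I is common, η = R/(R+r).
η = R / (R + r) = 2.01 / (2.01 + 0.315) = 0.8645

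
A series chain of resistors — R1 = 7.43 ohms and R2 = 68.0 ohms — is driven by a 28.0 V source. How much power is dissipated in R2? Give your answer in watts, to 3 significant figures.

The current is common to all series resistors; compute it, then apply P = I²R for the target.
R_total = 7.43 + 68.0 = 75.43 Ω
I = V / R_total = 28.0 / 75.43 = 0.3712 A
P_R2 = I² × R2 = (0.3712)² × 68.0 = 9.370 W

9.37 W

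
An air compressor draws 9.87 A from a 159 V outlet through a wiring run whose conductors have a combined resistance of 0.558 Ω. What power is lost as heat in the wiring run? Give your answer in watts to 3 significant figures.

Only the current and the line resistance are needed for the I²R loss.
The wiring run carries the full 9.87 A.
P_line = I² R_line = (9.870)² × 0.558 = 54.36 W

54.4 W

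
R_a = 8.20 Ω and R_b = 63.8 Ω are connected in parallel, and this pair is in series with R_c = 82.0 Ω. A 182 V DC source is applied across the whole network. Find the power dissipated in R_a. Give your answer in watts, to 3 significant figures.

26.8 W

First find R_p for the parallel pair, then treat R_p + R_c as a series loop.
R_p = (8.20×63.8)/(8.20+63.8) = 7.266 Ω
R_total = R_p + 82.0 = 7.266 + 82.0 = 89.27 Ω
I = V / R_total = 182 / 89.27 = 2.039 A
Voltage across the parallel pair: V_p = I × R_p = 2.039 × 7.266 = 14.81 V
R_a sits across V_p; its power is V_p²/R.
P_R_a = (14.81)² / 8.20 = 26.76 W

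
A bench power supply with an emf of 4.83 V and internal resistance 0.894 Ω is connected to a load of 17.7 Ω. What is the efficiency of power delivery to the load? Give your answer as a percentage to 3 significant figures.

η = P_load/(P_load+P_int) = I²R/(I²R+I²r) = R/(R+r) — the I² cancels for series elements.
η = R / (R + r) = 17.7 / (17.7 + 0.894) = 0.9519

95.2 %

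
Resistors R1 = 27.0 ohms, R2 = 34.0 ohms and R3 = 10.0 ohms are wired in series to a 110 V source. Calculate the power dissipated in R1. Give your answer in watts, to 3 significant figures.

64.8 W

In a series string the same current flows through every resistor — find that current, then P = I²R for the one we want.
R_total = 27.0 + 34.0 + 10.0 = 71.00 Ω
I = V / R_total = 110 / 71.00 = 1.549 A
P_R1 = I² × R1 = (1.549)² × 27.0 = 64.81 W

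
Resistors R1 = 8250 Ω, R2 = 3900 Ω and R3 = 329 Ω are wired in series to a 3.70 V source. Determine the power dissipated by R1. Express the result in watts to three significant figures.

0.000725 W

Every series element carries the same I. Get I from the total resistance, then P = I² × R1.
R_total = 8250 + 3900 + 329 = 12480 Ω
I = V / R_total = 3.70 / 12480 = 0.0002965 A
P_R1 = I² × R1 = (0.0002965)² × 8250 = 0.0007253 W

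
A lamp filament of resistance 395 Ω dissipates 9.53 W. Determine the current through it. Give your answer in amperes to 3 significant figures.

Rearranging the power relation for the two known quantities gives I = √(P / R).
I = √(9.53 / 395) = 0.1553 A

0.155 A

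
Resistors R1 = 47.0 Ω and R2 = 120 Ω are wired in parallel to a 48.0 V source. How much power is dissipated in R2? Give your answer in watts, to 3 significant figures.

The supply voltage appears across each parallel branch — just use P = V²/R2.
P_R2 = V² / R2 = (48.0)² / 120 Ω = 19.20 W

19.2 W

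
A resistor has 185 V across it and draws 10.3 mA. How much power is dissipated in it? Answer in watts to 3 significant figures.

1.91 W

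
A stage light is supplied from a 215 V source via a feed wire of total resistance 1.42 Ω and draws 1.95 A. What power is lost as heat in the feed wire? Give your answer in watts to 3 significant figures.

5.40 W

Line loss is just I²R for the cable — we know both I and R_line directly.
The feed wire carries the full 1.95 A.
P_line = I² R_line = (1.950)² × 1.42 = 5.400 W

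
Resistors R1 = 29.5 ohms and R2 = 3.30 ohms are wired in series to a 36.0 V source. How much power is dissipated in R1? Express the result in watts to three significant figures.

The current is common to all series resistors; compute it, then apply P = I²R for the target.
R_total = 29.5 + 3.30 = 32.80 Ω
I = V / R_total = 36.0 / 32.80 = 1.098 A
P_R1 = I² × R1 = (1.098)² × 29.5 = 35.54 W

35.5 W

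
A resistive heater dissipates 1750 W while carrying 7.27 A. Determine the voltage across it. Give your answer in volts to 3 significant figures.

From P = V I = I²R = V²/R, with the two given quantities we get V = P / I.
V = 1750 / 7.270 = 240.7 V

241 V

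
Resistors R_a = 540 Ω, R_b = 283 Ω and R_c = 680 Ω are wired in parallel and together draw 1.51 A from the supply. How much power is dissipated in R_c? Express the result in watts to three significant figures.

71.3 W

Parallel branches share V, not I — compute V via R_eq, then use V²/R for the target branch.
1/R_eq = 1/540 + 1/283 + 1/680 ⇒ R_eq = 145.9 Ω
V = I_total × R_eq = 1.510 × 145.9 = 220.2 V
P_R_c = V² / R_c = (220.2)² / 680 = 71.33 W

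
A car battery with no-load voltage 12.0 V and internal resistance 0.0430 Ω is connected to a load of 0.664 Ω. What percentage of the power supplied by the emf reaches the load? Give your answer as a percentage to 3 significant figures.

93.9 %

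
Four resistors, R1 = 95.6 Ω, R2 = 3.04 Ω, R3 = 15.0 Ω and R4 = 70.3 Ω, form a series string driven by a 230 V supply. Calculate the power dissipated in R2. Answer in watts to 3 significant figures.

4.75 W

Every series element carries the same I. Get I from the total resistance, then P = I² × R2.
R_total = 95.6 + 3.04 + 15.0 + 70.3 = 183.9 Ω
I = V / R_total = 230 / 183.9 = 1.250 A
P_R2 = I² × R2 = (1.250)² × 3.04 = 4.753 W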